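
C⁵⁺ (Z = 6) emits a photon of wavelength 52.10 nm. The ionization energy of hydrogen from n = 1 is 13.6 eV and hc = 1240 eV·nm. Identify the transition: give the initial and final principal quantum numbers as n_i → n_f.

n_i = 4, n_f = 3

The photon energy is ΔE = hc/λ = 1240 / 52.10 = 23.80 eV.
With Z = 6, ΔE = 489.6 × (1/n_f² − 1/n_i²), so 1/n_f² − 1/n_i² = 0.04861.
Trying n_f = 3 gives 1/n_i² = 0.06250, i.e. n_i ≈ 4; this pair matches.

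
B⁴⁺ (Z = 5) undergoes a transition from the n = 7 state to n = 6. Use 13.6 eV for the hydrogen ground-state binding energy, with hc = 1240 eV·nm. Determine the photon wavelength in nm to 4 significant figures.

For Z = 5 the level energies scale as Z², so the effective Rydberg energy is 13.6 × 25 = 340.0 eV.
ΔE = 340.0 × (1/6² − 1/7²) = 340.0 × 0.007370 = 2.506 eV.
λ = hc/ΔE = 1240 / 2.506 = 494.9 nm.

494.9 nm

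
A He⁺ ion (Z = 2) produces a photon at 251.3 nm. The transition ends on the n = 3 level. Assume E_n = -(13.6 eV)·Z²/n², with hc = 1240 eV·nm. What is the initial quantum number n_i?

The photon energy is ΔE = hc/λ = 1240 / 251.3 = 4.934 eV.
With Z = 2, ΔE = 54.40 × (1/n_f² − 1/n_i²), so 1/n_f² − 1/n_i² = 0.09070.
With n_f = 3: 1/n_i² = 1/9 − 0.09070 = 0.02041, so n_i ≈ 7.00.

n_i = 7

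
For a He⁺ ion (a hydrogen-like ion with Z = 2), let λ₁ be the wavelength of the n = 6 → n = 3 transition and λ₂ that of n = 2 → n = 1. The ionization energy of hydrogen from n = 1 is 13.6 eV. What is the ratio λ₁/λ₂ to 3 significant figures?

9.00

λ ∝ 1/ΔE ∝ 1/(1/n_f² − 1/n_i²), and the Z² and hc factors cancel in the ratio.
λ₁/λ₂ = (1/1² − 1/2²)/(1/3² − 1/6²) = 0.7500/0.08333 = 9.00.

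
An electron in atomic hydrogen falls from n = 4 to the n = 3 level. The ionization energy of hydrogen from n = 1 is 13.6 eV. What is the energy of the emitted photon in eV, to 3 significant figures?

E_4 = −13.60/16 = −0.8500 eV and E_3 = −13.60/9 = −1.511 eV.
The photon energy is |E_4 − E_3| = 0.661 eV.

0.661 eV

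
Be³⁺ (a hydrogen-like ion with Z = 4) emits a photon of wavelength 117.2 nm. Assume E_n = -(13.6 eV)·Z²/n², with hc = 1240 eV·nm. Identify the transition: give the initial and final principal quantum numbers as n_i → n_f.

The photon energy is ΔE = hc/λ = 1240 / 117.2 = 10.58 eV.
With Z = 4, ΔE = 217.6 × (1/n_f² − 1/n_i²), so 1/n_f² − 1/n_i² = 0.04862.
Trying n_f = 3 gives 1/n_i² = 0.06249, i.e. n_i ≈ 4; this pair matches.

n_i = 4, n_f = 3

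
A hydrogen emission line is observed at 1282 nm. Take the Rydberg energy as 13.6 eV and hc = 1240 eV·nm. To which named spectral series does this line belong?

ΔE = 1240/1282 = 0.9672 eV.
This matches 13.6 × (1/3² − 1/5²), so n_f = 3: the Paschen series.

Paschen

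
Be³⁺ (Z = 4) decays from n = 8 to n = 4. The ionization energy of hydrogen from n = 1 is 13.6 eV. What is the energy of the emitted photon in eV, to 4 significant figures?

The Bohr energies scale as Z², so for Z = 4: E_n = −217.6/n² eV.
E_8 = −217.6/64 = −3.400 eV and E_4 = −217.6/16 = −13.60 eV.
The photon energy is |E_8 − E_4| = 10.20 eV.

10.20 eV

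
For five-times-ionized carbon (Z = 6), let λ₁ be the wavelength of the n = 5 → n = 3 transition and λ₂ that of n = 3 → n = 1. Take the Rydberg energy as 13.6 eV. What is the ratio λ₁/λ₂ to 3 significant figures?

12.5

λ ∝ 1/ΔE ∝ 1/(1/n_f² − 1/n_i²), and the Z² and hc factors cancel in the ratio.
λ₁/λ₂ = (1/1² − 1/3²)/(1/3² − 1/5²) = 0.8889/0.07111 = 12.5.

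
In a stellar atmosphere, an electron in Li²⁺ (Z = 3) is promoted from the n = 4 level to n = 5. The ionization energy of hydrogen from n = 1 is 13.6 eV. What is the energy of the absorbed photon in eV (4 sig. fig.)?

2.754 eV

The Bohr energies scale as Z², so for Z = 3: E_n = −122.4/n² eV.
E_5 = −122.4/25 = −4.896 eV and E_4 = −122.4/16 = −7.650 eV.
The photon energy is |E_5 − E_4| = 2.754 eV.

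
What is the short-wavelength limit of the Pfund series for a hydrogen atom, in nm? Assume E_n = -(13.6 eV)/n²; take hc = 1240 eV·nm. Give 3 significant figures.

The Pfund series has lower level n_f = 5; the series limit corresponds to n_i → ∞.
ΔE_max = 13.6 × 1 / 5² = 0.5440 eV.
λ_min = 1240 / 0.5440 = 2280 nm.

2280 nm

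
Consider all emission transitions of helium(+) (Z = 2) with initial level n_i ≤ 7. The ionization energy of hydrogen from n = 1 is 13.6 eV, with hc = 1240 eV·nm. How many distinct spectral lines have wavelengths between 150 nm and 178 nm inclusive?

1

Enumerate all n_i → n_f pairs with 1 ≤ n_f < n_i ≤ 7 and compute λ = 1240 / [13.6·4·(1/n_f² − 1/n_i²)].
Lines falling in [150, 178] nm: 3→2 (164.1 nm).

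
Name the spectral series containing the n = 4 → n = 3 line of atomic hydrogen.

Paschen

The series is set by the lower level: n_f = 3 is the Paschen series.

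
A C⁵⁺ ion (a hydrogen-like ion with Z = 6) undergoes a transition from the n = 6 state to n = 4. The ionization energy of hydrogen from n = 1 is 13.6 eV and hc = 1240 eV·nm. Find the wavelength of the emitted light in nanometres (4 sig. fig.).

72.94 nm

For Z = 6 the level energies scale as Z², so the effective Rydberg energy is 13.6 × 36 = 489.6 eV.
ΔE = 489.6 × (1/4² − 1/6²) = 489.6 × 0.03472 = 17.00 eV.
λ = hc/ΔE = 1240 / 17.00 = 72.94 nm.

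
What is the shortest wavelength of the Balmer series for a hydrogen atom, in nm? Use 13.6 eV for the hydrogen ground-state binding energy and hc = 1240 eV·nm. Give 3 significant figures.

The Balmer series has lower level n_f = 2; the series limit corresponds to n_i → ∞.
ΔE_max = 13.6 × 1 / 2² = 3.400 eV.
λ_min = 1240 / 3.400 = 365 nm.

365 nm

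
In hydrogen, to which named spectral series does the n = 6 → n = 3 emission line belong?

The series is set by the lower level: n_f = 3 is the Paschen series.

Paschen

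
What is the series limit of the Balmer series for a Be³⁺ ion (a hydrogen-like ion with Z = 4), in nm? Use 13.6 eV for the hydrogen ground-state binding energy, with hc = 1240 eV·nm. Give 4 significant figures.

22.79 nm

The Balmer series has lower level n_f = 2; the series limit corresponds to n_i → ∞.
ΔE_max = 13.6 × 16 / 2² = 54.40 eV.
λ_min = 1240 / 54.40 = 22.79 nm.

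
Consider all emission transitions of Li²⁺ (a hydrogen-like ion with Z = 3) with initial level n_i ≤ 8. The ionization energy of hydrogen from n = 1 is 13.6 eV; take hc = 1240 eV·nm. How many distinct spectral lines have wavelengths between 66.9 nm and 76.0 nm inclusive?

1

Enumerate all n_i → n_f pairs with 1 ≤ n_f < n_i ≤ 8 and compute λ = 1240 / [13.6·9·(1/n_f² − 1/n_i²)].
Lines falling in [66.9, 76.0] nm: 3→2 (72.94 nm).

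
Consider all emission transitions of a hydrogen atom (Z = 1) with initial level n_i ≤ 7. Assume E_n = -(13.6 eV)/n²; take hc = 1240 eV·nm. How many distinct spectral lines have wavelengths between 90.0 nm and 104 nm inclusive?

5

Enumerate all n_i → n_f pairs with 1 ≤ n_f < n_i ≤ 7 and compute λ = 1240 / [13.6·1·(1/n_f² − 1/n_i²)].
Lines falling in [90.0, 104] nm: 7→1 (93.08 nm), 6→1 (93.78 nm), 5→1 (94.98 nm), 4→1 (97.25 nm), 3→1 (102.6 nm).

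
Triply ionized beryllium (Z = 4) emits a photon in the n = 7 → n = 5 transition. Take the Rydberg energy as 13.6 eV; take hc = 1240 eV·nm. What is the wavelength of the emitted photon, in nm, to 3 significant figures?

For Z = 4 the level energies scale as Z², so the effective Rydberg energy is 13.6 × 16 = 217.6 eV.
ΔE = 217.6 × (1/5² − 1/7²) = 217.6 × 0.01959 = 4.263 eV.
λ = hc/ΔE = 1240 / 4.263 = 291 nm.

291 nm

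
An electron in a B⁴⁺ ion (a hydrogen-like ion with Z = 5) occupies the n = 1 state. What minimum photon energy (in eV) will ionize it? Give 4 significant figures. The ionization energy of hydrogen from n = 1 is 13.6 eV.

E_n = −13.6 Z²/n² = −340.0/n² eV for Z = 5.
E_1 = −340.0/1 = −340.0 eV, so ionization (to E = 0) requires 340.0 eV.

340.0 eV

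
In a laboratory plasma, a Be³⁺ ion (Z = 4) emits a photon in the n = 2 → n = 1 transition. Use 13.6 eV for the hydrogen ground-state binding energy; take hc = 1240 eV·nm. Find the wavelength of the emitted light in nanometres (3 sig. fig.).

7.60 nm

For Z = 4 the level energies scale as Z², so the effective Rydberg energy is 13.6 × 16 = 217.6 eV.
ΔE = 217.6 × (1/1² − 1/2²) = 217.6 × 0.7500 = 163.2 eV.
λ = hc/ΔE = 1240 / 163.2 = 7.60 nm.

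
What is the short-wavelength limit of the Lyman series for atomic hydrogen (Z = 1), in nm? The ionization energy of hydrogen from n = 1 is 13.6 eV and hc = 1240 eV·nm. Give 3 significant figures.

91.2 nm

The Lyman series has lower level n_f = 1; the series limit corresponds to n_i → ∞.
ΔE_max = 13.6 × 1 / 1² = 13.60 eV.
λ_min = 1240 / 13.60 = 91.2 nm.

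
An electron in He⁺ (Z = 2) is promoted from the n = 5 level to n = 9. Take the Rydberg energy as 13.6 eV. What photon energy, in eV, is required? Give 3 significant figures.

The Bohr energies scale as Z², so for Z = 2: E_n = −54.40/n² eV.
E_9 = −54.40/81 = −0.6716 eV and E_5 = −54.40/25 = −2.176 eV.
The photon energy is |E_9 − E_5| = 1.50 eV.

1.50 eV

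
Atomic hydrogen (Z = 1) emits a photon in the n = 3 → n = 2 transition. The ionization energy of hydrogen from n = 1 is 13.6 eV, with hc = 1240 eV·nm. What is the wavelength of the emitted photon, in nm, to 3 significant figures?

ΔE = 13.60 × (1/2² − 1/3²) = 13.60 × 0.1389 = 1.889 eV.
λ = hc/ΔE = 1240 / 1.889 = 656 nm.
This line belongs to the Balmer series.

656 nm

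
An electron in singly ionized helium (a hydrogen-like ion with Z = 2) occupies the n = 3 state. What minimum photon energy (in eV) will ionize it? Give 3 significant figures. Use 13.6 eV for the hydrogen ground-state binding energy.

E_n = −13.6 Z²/n² = −54.40/n² eV for Z = 2.
E_3 = −54.40/9 = −6.04 eV, so ionization (to E = 0) requires 6.04 eV.

6.04 eV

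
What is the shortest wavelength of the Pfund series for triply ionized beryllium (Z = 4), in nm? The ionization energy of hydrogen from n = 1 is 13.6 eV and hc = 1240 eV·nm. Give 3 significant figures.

The Pfund series has lower level n_f = 5; the series limit corresponds to n_i → ∞.
ΔE_max = 13.6 × 16 / 5² = 8.704 eV.
λ_min = 1240 / 8.704 = 142 nm.

142 nm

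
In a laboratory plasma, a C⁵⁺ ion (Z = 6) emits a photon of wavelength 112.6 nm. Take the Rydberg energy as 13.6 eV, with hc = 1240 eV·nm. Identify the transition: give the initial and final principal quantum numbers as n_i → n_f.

The photon energy is ΔE = hc/λ = 1240 / 112.6 = 11.01 eV.
With Z = 6, ΔE = 489.6 × (1/n_f² − 1/n_i²), so 1/n_f² − 1/n_i² = 0.02249.
Trying n_f = 4 gives 1/n_i² = 0.04001, i.e. n_i ≈ 5; this pair matches.

n_i = 5, n_f = 4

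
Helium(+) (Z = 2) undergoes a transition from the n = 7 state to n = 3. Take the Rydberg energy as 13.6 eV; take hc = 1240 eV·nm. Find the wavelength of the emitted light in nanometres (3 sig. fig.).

251 nm

For Z = 2 the level energies scale as Z², so the effective Rydberg energy is 13.6 × 4 = 54.40 eV.
ΔE = 54.40 × (1/3² − 1/7²) = 54.40 × 0.09070 = 4.934 eV.
λ = hc/ΔE = 1240 / 4.934 = 251 nm.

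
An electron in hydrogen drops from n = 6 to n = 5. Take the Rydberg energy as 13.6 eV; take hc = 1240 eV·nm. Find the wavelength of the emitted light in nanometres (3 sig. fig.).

ΔE = 13.60 × (1/5² − 1/6²) = 13.60 × 0.01222 = 0.1662 eV.
λ = hc/ΔE = 1240 / 0.1662 = 7460 nm.
This line belongs to the Pfund series.

7460 nm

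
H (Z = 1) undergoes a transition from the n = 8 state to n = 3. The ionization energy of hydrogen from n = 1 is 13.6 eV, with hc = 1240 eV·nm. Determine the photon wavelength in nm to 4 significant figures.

ΔE = 13.60 × (1/3² − 1/8²) = 13.60 × 0.09549 = 1.299 eV.
λ = hc/ΔE = 1240 / 1.299 = 954.9 nm.
This line belongs to the Paschen series.

954.9 nm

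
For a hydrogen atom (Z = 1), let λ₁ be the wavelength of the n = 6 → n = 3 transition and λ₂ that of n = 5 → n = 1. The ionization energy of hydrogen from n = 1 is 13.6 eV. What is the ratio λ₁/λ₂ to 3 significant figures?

λ ∝ 1/ΔE ∝ 1/(1/n_f² − 1/n_i²), and the Z² and hc factors cancel in the ratio.
λ₁/λ₂ = (1/1² − 1/5²)/(1/3² − 1/6²) = 0.9600/0.08333 = 11.5.

11.5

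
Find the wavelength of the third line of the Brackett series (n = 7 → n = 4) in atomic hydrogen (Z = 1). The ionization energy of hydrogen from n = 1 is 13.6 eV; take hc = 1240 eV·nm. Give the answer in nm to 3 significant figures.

The Brackett series terminates on n_f = 4; the third line has n_i = 4+3 = 7.
ΔE = 13.60 × (1/4² − 1/7²) = 0.5724 eV.
λ = 1240 / 0.5724 = 2170 nm.

2170 nm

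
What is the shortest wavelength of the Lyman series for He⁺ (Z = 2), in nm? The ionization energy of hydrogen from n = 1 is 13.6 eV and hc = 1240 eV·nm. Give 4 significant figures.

22.79 nm

The Lyman series has lower level n_f = 1; the series limit corresponds to n_i → ∞.
ΔE_max = 13.6 × 4 / 1² = 54.40 eV.
λ_min = 1240 / 54.40 = 22.79 nm.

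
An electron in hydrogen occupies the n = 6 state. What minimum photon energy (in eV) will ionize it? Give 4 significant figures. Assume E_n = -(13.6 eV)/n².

E_6 = −13.60/36 = −0.3778 eV, so ionization (to E = 0) requires 0.3778 eV.

0.3778 eV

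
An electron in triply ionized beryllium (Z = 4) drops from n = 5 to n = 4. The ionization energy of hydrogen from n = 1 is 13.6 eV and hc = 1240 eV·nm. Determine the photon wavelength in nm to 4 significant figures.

253.3 nm

For Z = 4 the level energies scale as Z², so the effective Rydberg energy is 13.6 × 16 = 217.6 eV.
ΔE = 217.6 × (1/4² − 1/5²) = 217.6 × 0.02250 = 4.896 eV.
λ = hc/ΔE = 1240 / 4.896 = 253.3 nm.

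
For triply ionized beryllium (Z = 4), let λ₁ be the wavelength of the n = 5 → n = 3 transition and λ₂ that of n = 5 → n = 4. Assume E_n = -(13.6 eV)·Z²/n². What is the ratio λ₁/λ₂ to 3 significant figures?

λ ∝ 1/ΔE ∝ 1/(1/n_f² − 1/n_i²), and the Z² and hc factors cancel in the ratio.
λ₁/λ₂ = (1/4² − 1/5²)/(1/3² − 1/5²) = 0.02250/0.07111 = 0.316.

0.316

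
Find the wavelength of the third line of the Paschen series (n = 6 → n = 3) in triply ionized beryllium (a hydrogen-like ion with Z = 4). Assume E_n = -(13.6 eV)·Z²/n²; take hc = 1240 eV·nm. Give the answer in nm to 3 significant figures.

68.4 nm

The Paschen series terminates on n_f = 3; the third line has n_i = 3+3 = 6.
ΔE = 217.6 × (1/3² − 1/6²) = 18.13 eV.
λ = 1240 / 18.13 = 68.4 nm.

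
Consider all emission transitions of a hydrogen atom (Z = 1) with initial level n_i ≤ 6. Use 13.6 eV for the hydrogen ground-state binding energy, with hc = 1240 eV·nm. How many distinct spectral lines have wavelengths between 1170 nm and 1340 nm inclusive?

Enumerate all n_i → n_f pairs with 1 ≤ n_f < n_i ≤ 6 and compute λ = 1240 / [13.6·1·(1/n_f² − 1/n_i²)].
Lines falling in [1170, 1340] nm: 5→3 (1282 nm).

1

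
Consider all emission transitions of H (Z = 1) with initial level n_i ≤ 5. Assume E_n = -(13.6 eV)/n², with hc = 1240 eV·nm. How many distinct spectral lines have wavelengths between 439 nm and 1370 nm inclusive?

3

Enumerate all n_i → n_f pairs with 1 ≤ n_f < n_i ≤ 5 and compute λ = 1240 / [13.6·1·(1/n_f² − 1/n_i²)].
Lines falling in [439, 1370] nm: 4→2 (486.3 nm), 3→2 (656.5 nm), 5→3 (1282 nm).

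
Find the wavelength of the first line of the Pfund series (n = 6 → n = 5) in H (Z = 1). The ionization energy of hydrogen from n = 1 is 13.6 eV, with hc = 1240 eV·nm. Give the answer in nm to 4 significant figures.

The Pfund series terminates on n_f = 5; the first line has n_i = 5+1 = 6.
ΔE = 13.60 × (1/5² − 1/6²) = 0.1662 eV.
λ = 1240 / 0.1662 = 7460 nm.

7460 nm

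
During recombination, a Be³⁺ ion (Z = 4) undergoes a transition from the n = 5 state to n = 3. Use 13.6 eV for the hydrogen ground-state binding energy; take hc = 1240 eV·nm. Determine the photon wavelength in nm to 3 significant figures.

For Z = 4 the level energies scale as Z², so the effective Rydberg energy is 13.6 × 16 = 217.6 eV.
ΔE = 217.6 × (1/3² − 1/5²) = 217.6 × 0.07111 = 15.47 eV.
λ = hc/ΔE = 1240 / 15.47 = 80.1 nm.

80.1 nm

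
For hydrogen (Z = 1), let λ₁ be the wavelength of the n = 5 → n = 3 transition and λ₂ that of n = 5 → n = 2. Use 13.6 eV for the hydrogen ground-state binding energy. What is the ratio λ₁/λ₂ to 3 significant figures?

λ ∝ 1/ΔE ∝ 1/(1/n_f² − 1/n_i²), and the Z² and hc factors cancel in the ratio.
λ₁/λ₂ = (1/2² − 1/5²)/(1/3² − 1/5²) = 0.2100/0.07111 = 2.95.

2.95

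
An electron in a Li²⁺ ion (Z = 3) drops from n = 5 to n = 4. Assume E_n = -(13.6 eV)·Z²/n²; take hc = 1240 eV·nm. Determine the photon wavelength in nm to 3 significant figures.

For Z = 3 the level energies scale as Z², so the effective Rydberg energy is 13.6 × 9 = 122.4 eV.
ΔE = 122.4 × (1/4² − 1/5²) = 122.4 × 0.02250 = 2.754 eV.
λ = hc/ΔE = 1240 / 2.754 = 450 nm.

450 nm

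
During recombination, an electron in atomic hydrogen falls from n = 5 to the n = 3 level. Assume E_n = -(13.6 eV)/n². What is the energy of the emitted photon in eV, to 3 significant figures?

E_5 = −13.60/25 = −0.5440 eV and E_3 = −13.60/9 = −1.511 eV.
The photon energy is |E_5 − E_3| = 0.967 eV.

0.967 eV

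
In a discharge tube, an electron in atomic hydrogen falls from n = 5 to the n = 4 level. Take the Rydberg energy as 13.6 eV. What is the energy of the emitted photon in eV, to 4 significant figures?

0.3060 eV

E_5 = −13.60/25 = −0.5440 eV and E_4 = −13.60/16 = −0.8500 eV.
The photon energy is |E_5 − E_4| = 0.3060 eV.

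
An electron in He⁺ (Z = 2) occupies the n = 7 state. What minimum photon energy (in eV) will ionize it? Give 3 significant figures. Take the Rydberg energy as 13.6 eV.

1.11 eV

E_n = −13.6 Z²/n² = −54.40/n² eV for Z = 2.
E_7 = −54.40/49 = −1.11 eV, so ionization (to E = 0) requires 1.11 eV.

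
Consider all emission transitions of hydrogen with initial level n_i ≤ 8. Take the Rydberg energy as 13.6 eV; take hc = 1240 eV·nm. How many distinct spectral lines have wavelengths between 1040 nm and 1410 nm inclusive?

2

Enumerate all n_i → n_f pairs with 1 ≤ n_f < n_i ≤ 8 and compute λ = 1240 / [13.6·1·(1/n_f² − 1/n_i²)].
Lines falling in [1040, 1410] nm: 6→3 (1094 nm), 5→3 (1282 nm).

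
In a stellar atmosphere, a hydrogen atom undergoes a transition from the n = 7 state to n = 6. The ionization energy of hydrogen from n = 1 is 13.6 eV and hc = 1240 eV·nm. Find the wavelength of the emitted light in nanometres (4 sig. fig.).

ΔE = 13.60 × (1/6² − 1/7²) = 13.60 × 0.007370 = 0.1002 eV.
λ = hc/ΔE = 1240 / 0.1002 = 12370 nm.

12370 nm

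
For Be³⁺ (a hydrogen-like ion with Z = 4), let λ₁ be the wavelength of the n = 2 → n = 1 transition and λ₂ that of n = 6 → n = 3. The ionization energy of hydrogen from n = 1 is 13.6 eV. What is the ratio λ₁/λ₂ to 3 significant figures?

0.111

λ ∝ 1/ΔE ∝ 1/(1/n_f² − 1/n_i²), and the Z² and hc factors cancel in the ratio.
λ₁/λ₂ = (1/3² − 1/6²)/(1/1² − 1/2²) = 0.08333/0.7500 = 0.111.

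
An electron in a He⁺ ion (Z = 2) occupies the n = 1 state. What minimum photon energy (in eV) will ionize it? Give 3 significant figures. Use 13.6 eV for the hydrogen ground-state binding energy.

E_n = −13.6 Z²/n² = −54.40/n² eV for Z = 2.
E_1 = −54.40/1 = −54.4 eV, so ionization (to E = 0) requires 54.4 eV.

54.4 eV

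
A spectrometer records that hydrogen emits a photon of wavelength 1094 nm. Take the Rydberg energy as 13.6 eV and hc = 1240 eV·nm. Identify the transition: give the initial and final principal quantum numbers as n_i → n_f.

n_i = 6, n_f = 3

The photon energy is ΔE = hc/λ = 1240 / 1094 = 1.133 eV.
With Z = 1, ΔE = 13.60 × (1/n_f² − 1/n_i²), so 1/n_f² − 1/n_i² = 0.08334.
Trying n_f = 3 gives 1/n_i² = 0.02777, i.e. n_i ≈ 6; this pair matches.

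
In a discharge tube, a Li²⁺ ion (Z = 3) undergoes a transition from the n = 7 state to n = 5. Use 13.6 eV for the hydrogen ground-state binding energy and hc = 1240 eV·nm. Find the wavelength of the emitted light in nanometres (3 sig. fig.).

517 nm

For Z = 3 the level energies scale as Z², so the effective Rydberg energy is 13.6 × 9 = 122.4 eV.
ΔE = 122.4 × (1/5² − 1/7²) = 122.4 × 0.01959 = 2.398 eV.
λ = hc/ΔE = 1240 / 2.398 = 517 nm.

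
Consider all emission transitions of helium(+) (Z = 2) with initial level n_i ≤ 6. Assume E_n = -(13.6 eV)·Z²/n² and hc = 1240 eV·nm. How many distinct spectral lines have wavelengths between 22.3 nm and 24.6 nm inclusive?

3

Enumerate all n_i → n_f pairs with 1 ≤ n_f < n_i ≤ 6 and compute λ = 1240 / [13.6·4·(1/n_f² − 1/n_i²)].
Lines falling in [22.3, 24.6] nm: 6→1 (23.45 nm), 5→1 (23.74 nm), 4→1 (24.31 nm).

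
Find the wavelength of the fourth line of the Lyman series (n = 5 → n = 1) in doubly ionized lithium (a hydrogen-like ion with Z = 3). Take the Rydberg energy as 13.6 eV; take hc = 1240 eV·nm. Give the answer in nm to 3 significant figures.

10.6 nm

The Lyman series terminates on n_f = 1; the fourth line has n_i = 1+4 = 5.
ΔE = 122.4 × (1/1² − 1/5²) = 117.5 eV.
λ = 1240 / 117.5 = 10.6 nm.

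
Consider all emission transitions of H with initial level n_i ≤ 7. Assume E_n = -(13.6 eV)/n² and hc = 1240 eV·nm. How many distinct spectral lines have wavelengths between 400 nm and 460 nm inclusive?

Enumerate all n_i → n_f pairs with 1 ≤ n_f < n_i ≤ 7 and compute λ = 1240 / [13.6·1·(1/n_f² − 1/n_i²)].
Lines falling in [400, 460] nm: 6→2 (410.3 nm), 5→2 (434.2 nm).

2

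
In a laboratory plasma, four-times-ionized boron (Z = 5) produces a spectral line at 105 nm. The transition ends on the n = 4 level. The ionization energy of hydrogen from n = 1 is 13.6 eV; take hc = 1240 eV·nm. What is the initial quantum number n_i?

n_i = 6

The photon energy is ΔE = hc/λ = 1240 / 105 = 11.81 eV.
With Z = 5, ΔE = 340.0 × (1/n_f² − 1/n_i²), so 1/n_f² − 1/n_i² = 0.03473.
With n_f = 4: 1/n_i² = 1/16 − 0.03473 = 0.02777, so n_i ≈ 6.00.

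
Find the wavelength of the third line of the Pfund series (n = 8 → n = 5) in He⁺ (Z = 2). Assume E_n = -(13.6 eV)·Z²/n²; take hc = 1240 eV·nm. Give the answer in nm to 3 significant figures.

The Pfund series terminates on n_f = 5; the third line has n_i = 5+3 = 8.
ΔE = 54.40 × (1/5² − 1/8²) = 1.326 eV.
λ = 1240 / 1.326 = 935 nm.

935 nm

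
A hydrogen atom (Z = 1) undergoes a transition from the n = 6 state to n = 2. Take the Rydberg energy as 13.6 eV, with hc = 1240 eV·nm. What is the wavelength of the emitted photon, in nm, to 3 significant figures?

ΔE = 13.60 × (1/2² − 1/6²) = 13.60 × 0.2222 = 3.022 eV.
λ = hc/ΔE = 1240 / 3.022 = 410 nm.
This line belongs to the Balmer series.

410 nm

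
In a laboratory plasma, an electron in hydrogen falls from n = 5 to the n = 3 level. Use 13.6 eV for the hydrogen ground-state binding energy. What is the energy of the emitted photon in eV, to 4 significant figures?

0.9671 eV

E_5 = −13.60/25 = −0.5440 eV and E_3 = −13.60/9 = −1.511 eV.
The photon energy is |E_5 − E_3| = 0.9671 eV.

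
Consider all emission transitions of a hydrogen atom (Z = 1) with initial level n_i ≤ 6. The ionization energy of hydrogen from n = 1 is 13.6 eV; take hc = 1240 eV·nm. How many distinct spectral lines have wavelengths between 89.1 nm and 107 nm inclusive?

Enumerate all n_i → n_f pairs with 1 ≤ n_f < n_i ≤ 6 and compute λ = 1240 / [13.6·1·(1/n_f² − 1/n_i²)].
Lines falling in [89.1, 107] nm: 6→1 (93.78 nm), 5→1 (94.98 nm), 4→1 (97.25 nm), 3→1 (102.6 nm).

4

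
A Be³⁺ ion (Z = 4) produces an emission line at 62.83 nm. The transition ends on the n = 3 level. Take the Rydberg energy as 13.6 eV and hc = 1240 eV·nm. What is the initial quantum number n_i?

n_i = 7

The photon energy is ΔE = hc/λ = 1240 / 62.83 = 19.74 eV.
With Z = 4, ΔE = 217.6 × (1/n_f² − 1/n_i²), so 1/n_f² − 1/n_i² = 0.09070.
With n_f = 3: 1/n_i² = 1/9 − 0.09070 = 0.02041, so n_i ≈ 7.00.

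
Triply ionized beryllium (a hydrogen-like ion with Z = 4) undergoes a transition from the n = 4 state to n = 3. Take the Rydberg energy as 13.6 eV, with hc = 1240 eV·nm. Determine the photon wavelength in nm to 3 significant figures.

117 nm

For Z = 4 the level energies scale as Z², so the effective Rydberg energy is 13.6 × 16 = 217.6 eV.
ΔE = 217.6 × (1/3² − 1/4²) = 217.6 × 0.04861 = 10.58 eV.
λ = hc/ΔE = 1240 / 10.58 = 117 nm.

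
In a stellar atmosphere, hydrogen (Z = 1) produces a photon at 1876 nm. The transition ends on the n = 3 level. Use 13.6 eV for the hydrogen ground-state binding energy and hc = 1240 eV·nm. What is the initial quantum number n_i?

The photon energy is ΔE = hc/λ = 1240 / 1876 = 0.6610 eV.
With Z = 1, ΔE = 13.60 × (1/n_f² − 1/n_i²), so 1/n_f² − 1/n_i² = 0.04860.
With n_f = 3: 1/n_i² = 1/9 − 0.04860 = 0.06251, so n_i ≈ 4.00.

n_i = 4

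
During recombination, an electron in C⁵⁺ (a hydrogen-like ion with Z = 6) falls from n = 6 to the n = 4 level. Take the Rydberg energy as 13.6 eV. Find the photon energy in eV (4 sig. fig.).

The Bohr energies scale as Z², so for Z = 6: E_n = −489.6/n² eV.
E_6 = −489.6/36 = −13.60 eV and E_4 = −489.6/16 = −30.60 eV.
The photon energy is |E_6 − E_4| = 17.00 eV.

17.00 eV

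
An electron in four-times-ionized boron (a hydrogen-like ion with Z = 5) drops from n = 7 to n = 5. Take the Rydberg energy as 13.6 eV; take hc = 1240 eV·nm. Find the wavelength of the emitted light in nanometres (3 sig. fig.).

For Z = 5 the level energies scale as Z², so the effective Rydberg energy is 13.6 × 25 = 340.0 eV.
ΔE = 340.0 × (1/5² − 1/7²) = 340.0 × 0.01959 = 6.661 eV.
λ = hc/ΔE = 1240 / 6.661 = 186 nm.

186 nm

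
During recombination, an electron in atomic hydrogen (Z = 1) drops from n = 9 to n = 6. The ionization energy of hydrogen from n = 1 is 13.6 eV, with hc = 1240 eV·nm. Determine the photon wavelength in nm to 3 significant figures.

5910 nm

ΔE = 13.60 × (1/6² − 1/9²) = 13.60 × 0.01543 = 0.2099 eV.
λ = hc/ΔE = 1240 / 0.2099 = 5910 nm.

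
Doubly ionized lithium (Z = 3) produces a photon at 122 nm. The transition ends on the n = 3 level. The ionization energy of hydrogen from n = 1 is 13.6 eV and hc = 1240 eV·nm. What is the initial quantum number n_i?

The photon energy is ΔE = hc/λ = 1240 / 122 = 10.16 eV.
With Z = 3, ΔE = 122.4 × (1/n_f² − 1/n_i²), so 1/n_f² − 1/n_i² = 0.08304.
With n_f = 3: 1/n_i² = 1/9 − 0.08304 = 0.02807, so n_i ≈ 5.97.

n_i = 6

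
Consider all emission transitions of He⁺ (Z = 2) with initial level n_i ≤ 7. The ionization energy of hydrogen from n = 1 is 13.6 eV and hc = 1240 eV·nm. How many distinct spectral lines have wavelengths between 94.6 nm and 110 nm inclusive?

Enumerate all n_i → n_f pairs with 1 ≤ n_f < n_i ≤ 7 and compute λ = 1240 / [13.6·4·(1/n_f² − 1/n_i²)].
Lines falling in [94.6, 110] nm: 7→2 (99.28 nm), 6→2 (102.6 nm), 5→2 (108.5 nm).

3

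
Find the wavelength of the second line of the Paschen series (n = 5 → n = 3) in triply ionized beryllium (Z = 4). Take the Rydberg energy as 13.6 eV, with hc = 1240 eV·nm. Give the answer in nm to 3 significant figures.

80.1 nm

The Paschen series terminates on n_f = 3; the second line has n_i = 3+2 = 5.
ΔE = 217.6 × (1/3² − 1/5²) = 15.47 eV.
λ = 1240 / 15.47 = 80.1 nm.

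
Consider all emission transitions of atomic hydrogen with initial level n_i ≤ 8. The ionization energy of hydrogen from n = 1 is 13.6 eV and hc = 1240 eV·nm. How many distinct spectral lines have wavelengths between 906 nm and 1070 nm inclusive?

Enumerate all n_i → n_f pairs with 1 ≤ n_f < n_i ≤ 8 and compute λ = 1240 / [13.6·1·(1/n_f² − 1/n_i²)].
Lines falling in [906, 1070] nm: 8→3 (954.9 nm), 7→3 (1005 nm).

2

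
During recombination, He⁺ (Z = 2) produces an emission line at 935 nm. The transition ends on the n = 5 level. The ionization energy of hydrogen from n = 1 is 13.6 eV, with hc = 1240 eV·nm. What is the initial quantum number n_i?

n_i = 8

The photon energy is ΔE = hc/λ = 1240 / 935 = 1.326 eV.
With Z = 2, ΔE = 54.40 × (1/n_f² − 1/n_i²), so 1/n_f² − 1/n_i² = 0.02438.
With n_f = 5: 1/n_i² = 1/25 − 0.02438 = 0.01562, so n_i ≈ 8.00.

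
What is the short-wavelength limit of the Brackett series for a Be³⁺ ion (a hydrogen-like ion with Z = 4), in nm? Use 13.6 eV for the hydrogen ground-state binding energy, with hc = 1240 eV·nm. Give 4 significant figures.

The Brackett series has lower level n_f = 4; the series limit corresponds to n_i → ∞.
ΔE_max = 13.6 × 16 / 4² = 13.60 eV.
λ_min = 1240 / 13.60 = 91.18 nm.

91.18 nm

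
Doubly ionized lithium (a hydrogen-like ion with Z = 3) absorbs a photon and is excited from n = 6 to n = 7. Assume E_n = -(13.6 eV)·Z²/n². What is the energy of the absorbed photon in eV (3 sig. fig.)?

The Bohr energies scale as Z², so for Z = 3: E_n = −122.4/n² eV.
E_7 = −122.4/49 = −2.498 eV and E_6 = −122.4/36 = −3.400 eV.
The photon energy is |E_7 − E_6| = 0.902 eV.

0.902 eV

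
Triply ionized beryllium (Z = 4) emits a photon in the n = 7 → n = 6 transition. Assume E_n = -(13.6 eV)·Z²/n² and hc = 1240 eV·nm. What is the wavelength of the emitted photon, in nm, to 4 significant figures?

For Z = 4 the level energies scale as Z², so the effective Rydberg energy is 13.6 × 16 = 217.6 eV.
ΔE = 217.6 × (1/6² − 1/7²) = 217.6 × 0.007370 = 1.604 eV.
λ = hc/ΔE = 1240 / 1.604 = 773.2 nm.

773.2 nm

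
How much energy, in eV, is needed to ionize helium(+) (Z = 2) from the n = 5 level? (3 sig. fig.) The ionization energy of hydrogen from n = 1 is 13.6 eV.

E_n = −13.6 Z²/n² = −54.40/n² eV for Z = 2.
E_5 = −54.40/25 = −2.18 eV, so ionization (to E = 0) requires 2.18 eV.

2.18 eV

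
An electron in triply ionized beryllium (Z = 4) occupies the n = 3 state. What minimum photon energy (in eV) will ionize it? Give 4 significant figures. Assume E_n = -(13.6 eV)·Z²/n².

E_n = −13.6 Z²/n² = −217.6/n² eV for Z = 4.
E_3 = −217.6/9 = −24.18 eV, so ionization (to E = 0) requires 24.18 eV.

24.18 eV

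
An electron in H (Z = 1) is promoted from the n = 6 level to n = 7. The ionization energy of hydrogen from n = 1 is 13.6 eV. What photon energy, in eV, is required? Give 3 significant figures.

E_7 = −13.60/49 = −0.2776 eV and E_6 = −13.60/36 = −0.3778 eV.
The photon energy is |E_7 − E_6| = 0.100 eV.

0.100 eV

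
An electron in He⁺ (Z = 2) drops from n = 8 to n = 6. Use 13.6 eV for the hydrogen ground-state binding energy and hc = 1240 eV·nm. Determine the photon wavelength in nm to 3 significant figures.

For Z = 2 the level energies scale as Z², so the effective Rydberg energy is 13.6 × 4 = 54.40 eV.
ΔE = 54.40 × (1/6² − 1/8²) = 54.40 × 0.01215 = 0.6611 eV.
λ = hc/ΔE = 1240 / 0.6611 = 1880 nm.

1880 nm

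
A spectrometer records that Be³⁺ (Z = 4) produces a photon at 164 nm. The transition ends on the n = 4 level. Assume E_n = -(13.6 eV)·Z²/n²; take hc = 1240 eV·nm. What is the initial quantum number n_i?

The photon energy is ΔE = hc/λ = 1240 / 164 = 7.561 eV.
With Z = 4, ΔE = 217.6 × (1/n_f² − 1/n_i²), so 1/n_f² − 1/n_i² = 0.03475.
With n_f = 4: 1/n_i² = 1/16 − 0.03475 = 0.02775, so n_i ≈ 6.00.

n_i = 6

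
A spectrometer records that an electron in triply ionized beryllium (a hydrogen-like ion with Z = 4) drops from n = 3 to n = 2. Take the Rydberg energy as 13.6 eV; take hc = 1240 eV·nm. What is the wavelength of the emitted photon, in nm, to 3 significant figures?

41.0 nm

For Z = 4 the level energies scale as Z², so the effective Rydberg energy is 13.6 × 16 = 217.6 eV.
ΔE = 217.6 × (1/2² − 1/3²) = 217.6 × 0.1389 = 30.22 eV.
λ = hc/ΔE = 1240 / 30.22 = 41.0 nm.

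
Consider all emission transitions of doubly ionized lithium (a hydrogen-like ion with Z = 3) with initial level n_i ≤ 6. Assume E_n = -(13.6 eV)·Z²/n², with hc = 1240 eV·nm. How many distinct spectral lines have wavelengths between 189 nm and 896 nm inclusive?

4

Enumerate all n_i → n_f pairs with 1 ≤ n_f < n_i ≤ 6 and compute λ = 1240 / [13.6·9·(1/n_f² − 1/n_i²)].
Lines falling in [189, 896] nm: 4→3 (208.4 nm), 6→4 (291.8 nm), 5→4 (450.3 nm), 6→5 (828.9 nm).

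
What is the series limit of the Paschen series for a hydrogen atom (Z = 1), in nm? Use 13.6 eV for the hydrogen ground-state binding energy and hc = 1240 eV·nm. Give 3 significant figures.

The Paschen series has lower level n_f = 3; the series limit corresponds to n_i → ∞.
ΔE_max = 13.6 × 1 / 3² = 1.511 eV.
λ_min = 1240 / 1.511 = 821 nm.

821 nm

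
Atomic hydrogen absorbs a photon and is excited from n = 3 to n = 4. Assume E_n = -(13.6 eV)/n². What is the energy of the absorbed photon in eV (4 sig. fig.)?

0.6611 eV

E_4 = −13.60/16 = −0.8500 eV and E_3 = −13.60/9 = −1.511 eV.
The photon energy is |E_4 − E_3| = 0.6611 eV.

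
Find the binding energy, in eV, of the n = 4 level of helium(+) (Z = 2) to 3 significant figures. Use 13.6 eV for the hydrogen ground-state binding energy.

E_n = −13.6 Z²/n² = −54.40/n² eV for Z = 2.
E_4 = −54.40/16 = −3.40 eV, so ionization (to E = 0) requires 3.40 eV.

3.40 eV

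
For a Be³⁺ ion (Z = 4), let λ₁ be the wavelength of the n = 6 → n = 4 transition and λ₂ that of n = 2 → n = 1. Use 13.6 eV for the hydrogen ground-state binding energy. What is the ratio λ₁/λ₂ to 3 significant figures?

λ ∝ 1/ΔE ∝ 1/(1/n_f² − 1/n_i²), and the Z² and hc factors cancel in the ratio.
λ₁/λ₂ = (1/1² − 1/2²)/(1/4² − 1/6²) = 0.7500/0.03472 = 21.6.

21.6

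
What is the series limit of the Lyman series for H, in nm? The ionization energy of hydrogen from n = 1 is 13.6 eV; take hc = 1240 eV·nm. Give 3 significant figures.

91.2 nm

The Lyman series has lower level n_f = 1; the series limit corresponds to n_i → ∞.
ΔE_max = 13.6 × 1 / 1² = 13.60 eV.
λ_min = 1240 / 13.60 = 91.2 nm.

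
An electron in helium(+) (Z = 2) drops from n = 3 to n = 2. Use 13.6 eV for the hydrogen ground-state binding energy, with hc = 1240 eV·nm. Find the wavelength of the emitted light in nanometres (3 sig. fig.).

164 nm

For Z = 2 the level energies scale as Z², so the effective Rydberg energy is 13.6 × 4 = 54.40 eV.
ΔE = 54.40 × (1/2² − 1/3²) = 54.40 × 0.1389 = 7.556 eV.
λ = hc/ΔE = 1240 / 7.556 = 164 nm.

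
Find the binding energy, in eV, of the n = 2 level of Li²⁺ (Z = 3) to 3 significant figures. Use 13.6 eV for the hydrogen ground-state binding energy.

30.6 eV

E_n = −13.6 Z²/n² = −122.4/n² eV for Z = 3.
E_2 = −122.4/4 = −30.6 eV, so ionization (to E = 0) requires 30.6 eV.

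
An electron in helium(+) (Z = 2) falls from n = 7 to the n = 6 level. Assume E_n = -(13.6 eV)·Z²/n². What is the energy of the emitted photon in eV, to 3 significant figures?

The Bohr energies scale as Z², so for Z = 2: E_n = −54.40/n² eV.
E_7 = −54.40/49 = −1.110 eV and E_6 = −54.40/36 = −1.511 eV.
The photon energy is |E_7 − E_6| = 0.401 eV.

0.401 eV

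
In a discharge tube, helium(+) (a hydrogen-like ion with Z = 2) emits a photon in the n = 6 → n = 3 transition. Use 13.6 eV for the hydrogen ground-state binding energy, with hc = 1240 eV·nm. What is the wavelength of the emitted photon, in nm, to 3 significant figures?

For Z = 2 the level energies scale as Z², so the effective Rydberg energy is 13.6 × 4 = 54.40 eV.
ΔE = 54.40 × (1/3² − 1/6²) = 54.40 × 0.08333 = 4.533 eV.
λ = hc/ΔE = 1240 / 4.533 = 274 nm.

274 nm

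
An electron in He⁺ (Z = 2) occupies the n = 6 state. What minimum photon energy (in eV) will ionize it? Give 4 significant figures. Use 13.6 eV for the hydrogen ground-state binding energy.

E_n = −13.6 Z²/n² = −54.40/n² eV for Z = 2.
E_6 = −54.40/36 = −1.511 eV, so ionization (to E = 0) requires 1.511 eV.

1.511 eV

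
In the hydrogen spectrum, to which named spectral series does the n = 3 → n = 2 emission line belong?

The series is set by the lower level: n_f = 2 is the Balmer series.

Balmer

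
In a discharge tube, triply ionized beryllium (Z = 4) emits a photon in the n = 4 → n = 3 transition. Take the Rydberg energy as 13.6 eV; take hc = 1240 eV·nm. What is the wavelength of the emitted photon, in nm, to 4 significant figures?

117.2 nm

For Z = 4 the level energies scale as Z², so the effective Rydberg energy is 13.6 × 16 = 217.6 eV.
ΔE = 217.6 × (1/3² − 1/4²) = 217.6 × 0.04861 = 10.58 eV.
λ = hc/ΔE = 1240 / 10.58 = 117.2 nm.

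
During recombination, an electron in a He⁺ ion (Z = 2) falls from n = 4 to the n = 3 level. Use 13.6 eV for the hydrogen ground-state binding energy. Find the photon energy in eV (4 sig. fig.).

2.644 eV

The Bohr energies scale as Z², so for Z = 2: E_n = −54.40/n² eV.
E_4 = −54.40/16 = −3.400 eV and E_3 = −54.40/9 = −6.044 eV.
The photon energy is |E_4 − E_3| = 2.644 eV.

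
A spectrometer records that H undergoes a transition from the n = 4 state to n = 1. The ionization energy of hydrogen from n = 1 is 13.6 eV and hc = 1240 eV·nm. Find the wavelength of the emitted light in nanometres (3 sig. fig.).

97.3 nm

ΔE = 13.60 × (1/1² − 1/4²) = 13.60 × 0.9375 = 12.75 eV.
λ = hc/ΔE = 1240 / 12.75 = 97.3 nm.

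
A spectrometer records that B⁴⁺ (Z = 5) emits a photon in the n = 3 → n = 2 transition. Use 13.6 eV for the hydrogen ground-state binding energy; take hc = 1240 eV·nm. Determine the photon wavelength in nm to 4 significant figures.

26.26 nm

For Z = 5 the level energies scale as Z², so the effective Rydberg energy is 13.6 × 25 = 340.0 eV.
ΔE = 340.0 × (1/2² − 1/3²) = 340.0 × 0.1389 = 47.22 eV.
λ = hc/ΔE = 1240 / 47.22 = 26.26 nm.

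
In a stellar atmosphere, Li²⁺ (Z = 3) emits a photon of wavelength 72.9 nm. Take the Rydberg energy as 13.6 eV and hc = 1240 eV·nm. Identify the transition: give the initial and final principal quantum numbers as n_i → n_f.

n_i = 3, n_f = 2

The photon energy is ΔE = hc/λ = 1240 / 72.9 = 17.01 eV.
With Z = 3, ΔE = 122.4 × (1/n_f² − 1/n_i²), so 1/n_f² − 1/n_i² = 0.1390.
Trying n_f = 2 gives 1/n_i² = 0.1110, i.e. n_i ≈ 3; this pair matches.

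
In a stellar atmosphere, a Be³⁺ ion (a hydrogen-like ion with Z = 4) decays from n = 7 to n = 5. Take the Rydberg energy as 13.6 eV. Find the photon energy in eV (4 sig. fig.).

The Bohr energies scale as Z², so for Z = 4: E_n = −217.6/n² eV.
E_7 = −217.6/49 = −4.441 eV and E_5 = −217.6/25 = −8.704 eV.
The photon energy is |E_7 − E_5| = 4.263 eV.

4.263 eV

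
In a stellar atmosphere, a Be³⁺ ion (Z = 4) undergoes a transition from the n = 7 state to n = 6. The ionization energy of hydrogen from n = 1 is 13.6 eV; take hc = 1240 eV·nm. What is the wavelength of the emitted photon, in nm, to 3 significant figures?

773 nm

For Z = 4 the level energies scale as Z², so the effective Rydberg energy is 13.6 × 16 = 217.6 eV.
ΔE = 217.6 × (1/6² − 1/7²) = 217.6 × 0.007370 = 1.604 eV.
λ = hc/ΔE = 1240 / 1.604 = 773 nm.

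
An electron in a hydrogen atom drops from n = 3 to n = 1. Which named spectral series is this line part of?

Lyman

The series is set by the lower level: n_f = 1 is the Lyman series.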